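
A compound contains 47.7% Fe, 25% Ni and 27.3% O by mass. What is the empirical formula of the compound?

Assume 100 g: 47.7 g Fe, 25 g Ni, 27.3 g O.
n(Fe) = 47.7/55.85 = 0.8541, n(Ni) = 25/58.69 = 0.426, n(O) = 27.3/16.00 = 1.706
Divide by the smallest (0.426 mol Ni): Fe 2.005, Ni 1.000, O 4.006
→ Fe2NiO4

Fe2NiO4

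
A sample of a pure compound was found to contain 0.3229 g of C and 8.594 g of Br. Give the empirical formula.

CBr4

Moles — C: 0.3229 / 12.01 = 0.02689 mol; Br: 8.594 / 79.90 = 0.1076 mol
Divide by the smallest (0.02689 mol C): C 1.000, Br 4.001
Ratio ≈ 1:4, so the empirical formula is CBr4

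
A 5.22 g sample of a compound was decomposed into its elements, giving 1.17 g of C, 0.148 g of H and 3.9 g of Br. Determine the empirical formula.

Moles — C: 1.17 / 12.01 = 0.09742 mol; H: 0.148 / 1.008 = 0.1468 mol; Br: 3.9 / 79.90 = 0.04881 mol
Ratios (÷ 0.04881): C 1.996, H 3.008, Br 1.000
Ratio ≈ 2:3:1, so the empirical formula is C2H3Br

C2H3Br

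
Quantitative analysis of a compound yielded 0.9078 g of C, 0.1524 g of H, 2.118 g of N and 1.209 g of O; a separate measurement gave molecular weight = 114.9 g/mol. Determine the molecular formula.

C2H4N4O2

Moles — C: 0.9078 / 12.01 = 0.07559 mol; H: 0.1524 / 1.008 = 0.1512 mol; N: 2.118 / 14.01 = 0.1512 mol; O: 1.209 / 16.00 = 0.07556 mol
Divide by the smallest (0.07556 mol O): C 1.000, H 2.001, N 2.001, O 1.000
→ CH2N2O
Empirical-formula mass = 58.05 g/mol
n = 114.9 / 58.05 = 1.98 ≈ 2
Molecular formula = (CH2N2O)×2 = C2H4N4O2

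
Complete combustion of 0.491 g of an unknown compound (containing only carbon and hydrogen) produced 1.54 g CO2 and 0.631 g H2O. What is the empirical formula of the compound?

mol C = 1.54 / 44.01 = 0.03499; mass C = 0.03499 × 12.01 = 0.4203 g
mol H = 2 × (0.631 / 18.02) = 0.07003; mass H = 0.07003 × 1.008 = 0.07059 g
Divide by the smallest (0.03499 mol C): C 1.000, H 2.001
→ CH2

CH2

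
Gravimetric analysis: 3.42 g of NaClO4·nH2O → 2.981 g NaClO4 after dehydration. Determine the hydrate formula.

Mass of water lost = 3.42 − 2.981 = 0.439 g → 0.439 / 18.02 = 0.02436 mol H2O
Molar mass of NaClO4 = 122.44 g/mol → mol NaClO4 = 2.981 / 122.44 = 0.02435
n = 0.02436 / 0.02435 = 1.00 ≈ 1 → NaClO4·H2O

NaClO4·H2O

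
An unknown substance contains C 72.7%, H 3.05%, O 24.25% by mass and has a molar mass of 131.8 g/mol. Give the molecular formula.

C8H4O2

Assume 100 g: 72.7 g C, 3.05 g H, 24.25 g O.
C: 72.7 g ÷ 12.01 g/mol = 6.053 mol
H: 3.05 g ÷ 1.008 g/mol = 3.026 mol
O: 24.25 g ÷ 16.00 g/mol = 1.516 mol
Smallest is O at 1.516 mol; normalising gives C 3.994, H 1.996, O 1.000
→ C4H2O
Empirical-formula mass = 66.06 g/mol
n = 131.8 / 66.06 = 2.00 ≈ 2
Molecular formula = (C4H2O)×2 = C8H4O2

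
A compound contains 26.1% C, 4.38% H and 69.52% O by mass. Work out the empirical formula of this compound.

CH2O2

Assume 100 g: 26.1 g C, 4.38 g H, 69.52 g O.
Moles — C: 26.1 / 12.01 = 2.173 mol; H: 4.38 / 1.008 = 4.345 mol; O: 69.52 / 16.00 = 4.345 mol
Smallest is C at 2.173 mol; normalising gives C 1.000, H 1.999, O 1.999
→ CH2O2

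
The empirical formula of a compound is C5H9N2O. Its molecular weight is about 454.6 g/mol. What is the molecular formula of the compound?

C20H36N8O4

Empirical-formula mass = 113.14 g/mol
n = 454.6 / 113.14 = 4.02 ≈ 4
Molecular formula = (C5H9N2O)4 = C20H36N8O4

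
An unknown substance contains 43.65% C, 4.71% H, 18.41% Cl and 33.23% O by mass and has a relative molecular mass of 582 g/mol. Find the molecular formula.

Assume 100 g: 43.65 g C, 4.71 g H, 18.41 g Cl, 33.23 g O.
C: 43.65 g ÷ 12.01 g/mol = 3.634 mol
H: 4.71 g ÷ 1.008 g/mol = 4.673 mol
Cl: 18.41 g ÷ 35.45 g/mol = 0.5193 mol
O: 33.23 g ÷ 16.00 g/mol = 2.077 mol
Ratios (÷ 0.5193): C 6.998, H 8.998, Cl 1.000, O 3.999
≈ 7:9:1:4 → C7H9ClO4
Empirical-formula mass = 192.59 g/mol
n = 582 / 192.59 = 3.02 ≈ 3
Molecular formula = (C7H9ClO4)×3 = C21H27Cl3O12

C21H27Cl3O12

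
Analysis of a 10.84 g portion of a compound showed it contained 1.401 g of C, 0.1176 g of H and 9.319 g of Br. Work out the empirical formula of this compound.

CHBr

n(C) = 1.401/12.01 = 0.1167, n(H) = 0.1176/1.008 = 0.1167, n(Br) = 9.319/79.90 = 0.1166
Divide by the smallest (0.1166 mol Br): C 1.000, H 1.000, Br 1.000
Ratio ≈ 1:1:1, so the empirical formula is CHBr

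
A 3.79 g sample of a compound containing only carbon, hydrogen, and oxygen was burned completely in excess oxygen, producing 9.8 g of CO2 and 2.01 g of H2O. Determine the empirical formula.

C4H4O

mol C = 9.8 / 44.01 = 0.2227; mass C = 0.2227 × 12.01 = 2.674 g
mol H = 2 × (2.01 / 18.02) = 0.2231; mass H = 0.2231 × 1.008 = 0.2249 g
mass O = 3.79 − (2.899) = 0.8908 g → mol O = 0.05567
Smallest is O at 0.05567 mol; normalising gives C 4.000, H 4.007, O 1.000
→ C4H4O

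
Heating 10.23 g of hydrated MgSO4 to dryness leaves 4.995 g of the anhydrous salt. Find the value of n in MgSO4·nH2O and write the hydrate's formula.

MgSO4·7H2O

Mass of water lost = 10.23 − 4.995 = 5.235 g → 5.235 / 18.02 = 0.2905 mol H2O
Molar mass of MgSO4 = 120.38 g/mol → mol MgSO4 = 4.995 / 120.38 = 0.04149
n = 0.2905 / 0.04149 = 7.00 ≈ 7 → MgSO4·7H2O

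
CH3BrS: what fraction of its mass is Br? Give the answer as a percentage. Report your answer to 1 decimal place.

Molar mass = 1(12.01) + 3(1.008) + 1(79.90) + 1(32.07) = 127.004 g/mol
Mass of Br per mole = 1 × 79.90 = 79.900 g
% Br = 79.900 / 127.004 × 100 = 62.9%

62.9%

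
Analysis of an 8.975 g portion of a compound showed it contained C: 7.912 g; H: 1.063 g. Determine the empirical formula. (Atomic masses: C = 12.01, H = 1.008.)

C5H8

n(C) = 7.912/12.01 = 0.6588, n(H) = 1.063/1.008 = 1.055
Smallest is C at 0.6588 mol; normalising gives C 1.000, H 1.601
Multiply by 5: C 5.00, H 8.00 → C5H8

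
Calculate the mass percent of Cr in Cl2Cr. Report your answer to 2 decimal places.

42.31%

Molar mass = 2(35.45) + 1(52.00) = 122.900 g/mol
Mass of Cr per mole = 1 × 52.00 = 52.000 g
% Cr = 52.000 / 122.900 × 100 = 42.31%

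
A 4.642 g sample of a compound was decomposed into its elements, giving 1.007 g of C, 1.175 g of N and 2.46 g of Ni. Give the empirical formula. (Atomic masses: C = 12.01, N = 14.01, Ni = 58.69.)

C2N2Ni

C: 1.007 g ÷ 12.01 g/mol = 0.08385 mol
N: 1.175 g ÷ 14.01 g/mol = 0.08387 mol
Ni: 2.46 g ÷ 58.69 g/mol = 0.04192 mol
Divide by the smallest (0.04192 mol Ni): C 2.000, N 2.001, Ni 1.000
≈ 2:2:1 → C2N2Ni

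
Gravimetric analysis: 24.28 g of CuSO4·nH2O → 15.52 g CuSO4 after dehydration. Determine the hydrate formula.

Mass of water lost = 24.28 − 15.52 = 8.76 g → 8.76 / 18.02 = 0.4861 mol H2O
Molar mass of CuSO4 = 159.62 g/mol → mol CuSO4 = 15.52 / 159.62 = 0.09723
n = 0.4861 / 0.09723 = 5.00 ≈ 5 → CuSO4·5H2O

CuSO4·5H2O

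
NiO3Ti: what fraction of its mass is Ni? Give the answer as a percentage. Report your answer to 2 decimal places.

Molar mass = 1(58.69) + 3(16.00) + 1(47.87) = 154.560 g/mol
Mass of Ni per mole = 1 × 58.69 = 58.690 g
% Ni = 58.690 / 154.560 × 100 = 37.97%

37.97%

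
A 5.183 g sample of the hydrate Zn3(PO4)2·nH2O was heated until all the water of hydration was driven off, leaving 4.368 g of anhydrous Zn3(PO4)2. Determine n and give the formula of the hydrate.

Zn3(PO4)2·4H2O

Mass of water lost = 5.183 − 4.368 = 0.815 g → 0.815 / 18.02 = 0.04523 mol H2O
Molar mass of Zn3(PO4)2 = 386.08 g/mol → mol Zn3(PO4)2 = 4.368 / 386.08 = 0.01131
n = 0.04523 / 0.01131 = 4.00 ≈ 4 → Zn3(PO4)2·4H2O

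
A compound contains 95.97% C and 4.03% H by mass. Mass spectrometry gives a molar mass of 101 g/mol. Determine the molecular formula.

Assume 100 g: 95.97 g C, 4.03 g H.
C: 95.97 g ÷ 12.01 g/mol = 7.991 mol
H: 4.03 g ÷ 1.008 g/mol = 3.998 mol
Ratios (÷ 3.998): C 1.999, H 1.000
≈ 2:1 → C2H
Empirical-formula mass = 25.03 g/mol
n = 101 / 25.03 = 4.04 ≈ 4
Molecular formula = (C2H)×4 = C8H4

C8H4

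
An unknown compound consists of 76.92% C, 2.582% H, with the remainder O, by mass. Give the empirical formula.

C5H2O

Assume 100 g: 76.92 g C, 2.582 g H, 20.498 g O.
C: 76.92 g ÷ 12.01 g/mol = 6.405 mol
H: 2.582 g ÷ 1.008 g/mol = 2.562 mol
O: 20.498 g ÷ 16.00 g/mol = 1.281 mol
Divide by the smallest (1.281 mol O): C 4.999, H 1.999, O 1.000
≈ 5:2:1 → C5H2O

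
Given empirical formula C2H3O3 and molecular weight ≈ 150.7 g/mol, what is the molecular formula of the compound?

C4H6O6

Empirical-formula mass = 75.04 g/mol
n = 150.7 / 75.04 = 2.01 ≈ 2
Molecular formula = (C2H3O3)2 = C4H6O6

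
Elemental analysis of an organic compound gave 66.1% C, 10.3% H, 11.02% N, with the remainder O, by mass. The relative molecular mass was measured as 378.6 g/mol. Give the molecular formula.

C21H39N3O3

Assume 100 g: 66.1 g C, 10.3 g H, 11.02 g N, 12.58 g O.
n(C) = 66.1/12.01 = 5.504, n(H) = 10.3/1.008 = 10.22, n(N) = 11.02/14.01 = 0.7866, n(O) = 12.58/16.00 = 0.7863
Ratios (÷ 0.7863): C 7.000, H 12.996, N 1.000, O 1.000
≈ 7:13:1:1 → C7H13NO
Empirical-formula mass = 127.18 g/mol
n = 378.6 / 127.18 = 2.98 ≈ 3
Molecular formula = (C7H13NO)×3 = C21H39N3O3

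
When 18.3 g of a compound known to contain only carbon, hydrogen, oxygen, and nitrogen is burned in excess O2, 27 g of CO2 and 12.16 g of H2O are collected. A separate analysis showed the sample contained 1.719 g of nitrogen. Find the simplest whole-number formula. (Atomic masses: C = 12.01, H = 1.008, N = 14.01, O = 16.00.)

mol C = 27 / 44.01 = 0.6135; mass C = 0.6135 × 12.01 = 7.368 g
mol H = 2 × (12.16 / 18.02) = 1.350; mass H = 1.350 × 1.008 = 1.360 g
mol N = 1.719 / 14.01 = 0.1227
mass O = 18.3 − (10.45) = 7.852 g → mol O = 0.4908
Ratios (÷ 0.1227): C 5.000, H 10.999, N 1.000, O 4.000
→ C5H11NO4

C5H11NO4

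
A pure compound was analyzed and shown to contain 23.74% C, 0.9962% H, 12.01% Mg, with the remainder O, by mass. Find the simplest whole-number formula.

Assume 100 g: 23.74 g C, 0.9962 g H, 12.01 g Mg, 63.254 g O.
Moles — C: 23.74 / 12.01 = 1.977 mol; H: 0.9962 / 1.008 = 0.9883 mol; Mg: 12.01 / 24.31 = 0.494 mol; O: 63.254 / 16.00 = 3.953 mol
Smallest is Mg at 0.494 mol; normalising gives C 4.001, H 2.000, Mg 1.000, O 8.002
Ratio ≈ 4:2:1:8, so the empirical formula is C4H2MgO8

C4H2MgO8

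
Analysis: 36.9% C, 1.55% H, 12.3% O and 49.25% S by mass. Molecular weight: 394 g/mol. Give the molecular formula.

C12H6O3S6

Assume 100 g: 36.9 g C, 1.55 g H, 12.3 g O, 49.25 g S.
C: 36.9 g ÷ 12.01 g/mol = 3.072 mol
H: 1.55 g ÷ 1.008 g/mol = 1.538 mol
O: 12.3 g ÷ 16.00 g/mol = 0.7688 mol
S: 49.25 g ÷ 32.07 g/mol = 1.536 mol
Smallest is O at 0.7688 mol; normalising gives C 3.997, H 2.000, O 1.000, S 1.998
Ratio ≈ 4:2:1:2, so the empirical formula is C4H2OS2
Empirical-formula mass = 130.20 g/mol
n = 394 / 130.20 = 3.03 ≈ 3
Molecular formula = (C4H2OS2)×3 = C12H6O3S6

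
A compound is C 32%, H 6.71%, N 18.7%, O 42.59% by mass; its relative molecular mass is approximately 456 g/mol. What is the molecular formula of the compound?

C12H30N6O12

Assume 100 g: 32 g C, 6.71 g H, 18.7 g N, 42.59 g O.
Moles — C: 32 / 12.01 = 2.664 mol; H: 6.71 / 1.008 = 6.657 mol; N: 18.7 / 14.01 = 1.335 mol; O: 42.59 / 16.00 = 2.662 mol
Smallest is N at 1.335 mol; normalising gives C 1.996, H 4.987, N 1.000, O 1.994
Ratio ≈ 2:5:1:2, so the empirical formula is C2H5NO2
Empirical-formula mass = 75.07 g/mol
n = 456 / 75.07 = 6.07 ≈ 6
Molecular formula = (C2H5NO2)×6 = C12H30N6O12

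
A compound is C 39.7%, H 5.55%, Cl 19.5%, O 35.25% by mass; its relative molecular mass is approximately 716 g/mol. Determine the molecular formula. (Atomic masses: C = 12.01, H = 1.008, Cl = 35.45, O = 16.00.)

Assume 100 g: 39.7 g C, 5.55 g H, 19.5 g Cl, 35.25 g O.
n(C) = 39.7/12.01 = 3.306, n(H) = 5.55/1.008 = 5.506, n(Cl) = 19.5/35.45 = 0.5501, n(O) = 35.25/16.00 = 2.203
Ratios (÷ 0.5501): C 6.009, H 10.010, Cl 1.000, O 4.005
≈ 6:10:1:4 → C6H10ClO4
Empirical-formula mass = 181.59 g/mol
n = 716 / 181.59 = 3.94 ≈ 4
Molecular formula = (C6H10ClO4)×4 = C24H40Cl4O16

C24H40Cl4O16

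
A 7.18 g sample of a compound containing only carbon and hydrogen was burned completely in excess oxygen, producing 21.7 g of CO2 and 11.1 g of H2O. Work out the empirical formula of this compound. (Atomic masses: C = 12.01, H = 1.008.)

C2H5

mol C = 21.7 / 44.01 = 0.4931; mass C = 0.4931 × 12.01 = 5.922 g
mol H = 2 × (11.1 / 18.02) = 1.232; mass H = 1.232 × 1.008 = 1.242 g
Ratios (÷ 0.4931): C 1.000, H 2.499
Multiply by 2: C 2.00, H 5.00 → C2H5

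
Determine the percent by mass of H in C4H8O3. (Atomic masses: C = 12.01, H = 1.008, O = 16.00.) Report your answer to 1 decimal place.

7.7%

Molar mass = 4(12.01) + 8(1.008) + 3(16.00) = 104.104 g/mol
Mass of H per mole = 8 × 1.008 = 8.064 g
% H = 8.064 / 104.104 × 100 = 7.7%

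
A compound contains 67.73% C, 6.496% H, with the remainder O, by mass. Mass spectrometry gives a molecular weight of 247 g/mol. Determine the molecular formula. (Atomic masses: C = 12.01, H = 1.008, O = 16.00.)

Assume 100 g: 67.73 g C, 6.496 g H, 25.774 g O.
Moles — C: 67.73 / 12.01 = 5.639 mol; H: 6.496 / 1.008 = 6.444 mol; O: 25.774 / 16.00 = 1.611 mol
Ratios (÷ 1.611): C 3.501, H 4.001, O 1.000
Scaling by 2: C 7.00, H 8.00, O 2.00 → C7H8O2
Empirical-formula mass = 124.13 g/mol
n = 247 / 124.13 = 1.99 ≈ 2
Molecular formula = (C7H8O2)×2 = C14H16O4

C14H16O4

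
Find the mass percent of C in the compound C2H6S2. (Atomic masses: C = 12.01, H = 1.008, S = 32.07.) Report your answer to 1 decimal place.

25.5%

Molar mass = 2(12.01) + 6(1.008) + 2(32.07) = 94.208 g/mol
Mass of C per mole = 2 × 12.01 = 24.020 g
% C = 24.020 / 94.208 × 100 = 25.5%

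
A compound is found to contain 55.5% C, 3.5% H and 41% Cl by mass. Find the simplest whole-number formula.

Assume 100 g: 55.5 g C, 3.5 g H, 41 g Cl.
C: 55.5 g ÷ 12.01 g/mol = 4.621 mol
H: 3.5 g ÷ 1.008 g/mol = 3.472 mol
Cl: 41 g ÷ 35.45 g/mol = 1.157 mol
Divide by the smallest (1.157 mol Cl): C 3.996, H 3.002, Cl 1.000
Ratio ≈ 4:3:1, so the empirical formula is C4H3Cl

C4H3Cl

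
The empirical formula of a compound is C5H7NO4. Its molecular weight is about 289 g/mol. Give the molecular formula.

Empirical-formula mass = 145.12 g/mol
n = 289 / 145.12 = 1.99 ≈ 2
Molecular formula = (C5H7NO4)2 = C10H14N2O8

C10H14N2O8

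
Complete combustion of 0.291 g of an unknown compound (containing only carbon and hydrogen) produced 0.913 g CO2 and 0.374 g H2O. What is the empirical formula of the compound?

CH2

mol C = 0.913 / 44.01 = 0.02075; mass C = 0.02075 × 12.01 = 0.2492 g
mol H = 2 × (0.374 / 18.02) = 0.04151; mass H = 0.04151 × 1.008 = 0.04184 g
Smallest is C at 0.02075 mol; normalising gives C 1.000, H 2.001
Ratio ≈ 1:2, so the empirical formula is CH2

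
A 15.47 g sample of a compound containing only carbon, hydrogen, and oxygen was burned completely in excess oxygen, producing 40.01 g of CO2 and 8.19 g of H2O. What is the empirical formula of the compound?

mol C = 40.01 / 44.01 = 0.9091; mass C = 0.9091 × 12.01 = 10.92 g
mol H = 2 × (8.19 / 18.02) = 0.9090; mass H = 0.9090 × 1.008 = 0.9163 g
mass O = 15.47 − (11.83) = 3.635 g → mol O = 0.2272
Smallest is O at 0.2272 mol; normalising gives C 4.001, H 4.001, O 1.000
→ C4H4O

C4H4O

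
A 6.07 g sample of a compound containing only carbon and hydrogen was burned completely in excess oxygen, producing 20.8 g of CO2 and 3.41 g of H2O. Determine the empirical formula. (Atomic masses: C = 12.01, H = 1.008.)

mol C = 20.8 / 44.01 = 0.4726; mass C = 0.4726 × 12.01 = 5.676 g
mol H = 2 × (3.41 / 18.02) = 0.3785; mass H = 0.3785 × 1.008 = 0.3815 g
Smallest is H at 0.3785 mol; normalising gives C 1.249, H 1.000
Multiply by 4: C 5.00, H 4.00 → C5H4

C5H4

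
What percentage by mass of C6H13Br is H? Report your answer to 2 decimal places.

7.94%

Molar mass = 6(12.01) + 13(1.008) + 1(79.90) = 165.064 g/mol
Mass of H per mole = 13 × 1.008 = 13.104 g
% H = 13.104 / 165.064 × 100 = 7.94%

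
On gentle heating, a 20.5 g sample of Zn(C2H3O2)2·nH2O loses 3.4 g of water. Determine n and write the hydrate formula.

Zn(C2H3O2)2·2H2O

Mass of anhydrous Zn(C2H3O2)2 = 20.5 − 3.4 = 17.1 g
mol H2O = 3.4 / 18.02 = 0.1887
Molar mass of Zn(C2H3O2)2 = 183.47 g/mol → mol Zn(C2H3O2)2 = 17.1 / 183.47 = 0.0932
n = 0.1887 / 0.0932 = 2.02 ≈ 2 → Zn(C2H3O2)2·2H2O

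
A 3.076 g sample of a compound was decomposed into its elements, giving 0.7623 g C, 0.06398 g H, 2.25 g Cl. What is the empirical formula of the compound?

CHCl

n(C) = 0.7623/12.01 = 0.06347, n(H) = 0.06398/1.008 = 0.06347, n(Cl) = 2.25/35.45 = 0.06347
Ratios (÷ 0.06347): C 1.000, H 1.000, Cl 1.000
→ CHCl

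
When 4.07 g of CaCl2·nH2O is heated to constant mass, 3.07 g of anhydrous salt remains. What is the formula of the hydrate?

CaCl2·2H2O

Mass of water lost = 4.07 − 3.07 = 1 g → 1 / 18.02 = 0.05549 mol H2O
Molar mass of CaCl2 = 110.98 g/mol → mol CaCl2 = 3.07 / 110.98 = 0.02766
n = 0.05549 / 0.02766 = 2.01 ≈ 2 → CaCl2·2H2O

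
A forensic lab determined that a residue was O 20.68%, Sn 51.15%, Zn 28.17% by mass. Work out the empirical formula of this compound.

O3SnZn

Assume 100 g: 20.68 g O, 51.15 g Sn, 28.17 g Zn.
Moles — O: 20.68 / 16.00 = 1.292 mol; Sn: 51.15 / 118.71 = 0.4309 mol; Zn: 28.17 / 65.38 = 0.4309 mol
Smallest is Zn at 0.4309 mol; normalising gives O 3.000, Sn 1.000, Zn 1.000
→ O3SnZn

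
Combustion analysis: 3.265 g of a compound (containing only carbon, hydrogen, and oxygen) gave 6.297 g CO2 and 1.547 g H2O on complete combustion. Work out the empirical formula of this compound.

C5H6O3

mol C = 6.297 / 44.01 = 0.1431; mass C = 0.1431 × 12.01 = 1.718 g
mol H = 2 × (1.547 / 18.02) = 0.1717; mass H = 0.1717 × 1.008 = 0.1731 g
mass O = 3.265 − (1.891) = 1.374 g → mol O = 0.08585
Smallest is O at 0.08585 mol; normalising gives C 1.667, H 2.000, O 1.000
×3: C 5.00, H 6.00, O 3.00 → C5H6O3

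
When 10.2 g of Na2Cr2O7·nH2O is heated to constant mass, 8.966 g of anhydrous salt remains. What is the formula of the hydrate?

Mass of water lost = 10.2 − 8.966 = 1.234 g → 1.234 / 18.02 = 0.06848 mol H2O
Molar mass of Na2Cr2O7 = 261.98 g/mol → mol Na2Cr2O7 = 8.966 / 261.98 = 0.03422
n = 0.06848 / 0.03422 = 2.00 ≈ 2 → Na2Cr2O7·2H2O

Na2Cr2O7·2H2O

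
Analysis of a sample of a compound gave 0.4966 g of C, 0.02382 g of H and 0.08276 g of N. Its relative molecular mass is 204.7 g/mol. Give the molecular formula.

C: 0.4966 g ÷ 12.01 g/mol = 0.04135 mol
H: 0.02382 g ÷ 1.008 g/mol = 0.02363 mol
N: 0.08276 g ÷ 14.01 g/mol = 0.005907 mol
Divide by the smallest (0.005907 mol N): C 7.000, H 4.000, N 1.000
→ C7H4N
Empirical-formula mass = 102.11 g/mol
n = 204.7 / 102.11 = 2.00 ≈ 2
Molecular formula = (C7H4N)×2 = C14H8N2

C14H8N2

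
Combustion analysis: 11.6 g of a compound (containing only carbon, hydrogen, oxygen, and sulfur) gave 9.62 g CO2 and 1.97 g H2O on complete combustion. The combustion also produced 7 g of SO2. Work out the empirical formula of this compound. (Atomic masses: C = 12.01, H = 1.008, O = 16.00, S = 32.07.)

C2H2O3S

mol C = 9.62 / 44.01 = 0.2186; mass C = 0.2186 × 12.01 = 2.625 g
mol H = 2 × (1.97 / 18.02) = 0.2186; mass H = 0.2186 × 1.008 = 0.2204 g
mol S = 7 / 64.07 = 0.1093; mass S = 3.504 g
mass O = 11.6 − (6.349) = 5.251 g → mol O = 0.3282
Ratios (÷ 0.1093): C 2.001, H 2.001, O 3.004, S 1.000
≈ 2:2:3:1 → C2H2O3S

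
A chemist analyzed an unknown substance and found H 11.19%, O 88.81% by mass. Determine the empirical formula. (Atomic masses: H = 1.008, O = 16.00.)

Assume 100 g: 11.19 g H, 88.81 g O.
n(H) = 11.19/1.008 = 11.1, n(O) = 88.81/16.00 = 5.551
Ratios (÷ 5.551): H 2.000, O 1.000
→ H2O

H2O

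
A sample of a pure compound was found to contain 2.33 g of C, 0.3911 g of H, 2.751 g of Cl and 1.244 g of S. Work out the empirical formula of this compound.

n(C) = 2.33/12.01 = 0.194, n(H) = 0.3911/1.008 = 0.388, n(Cl) = 2.751/35.45 = 0.0776, n(S) = 1.244/32.07 = 0.03879
Divide by the smallest (0.03879 mol S): C 5.001, H 10.002, Cl 2.001, S 1.000
→ C5H10Cl2S

C5H10Cl2S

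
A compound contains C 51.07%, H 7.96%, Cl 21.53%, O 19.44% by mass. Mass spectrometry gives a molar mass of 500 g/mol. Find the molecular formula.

C21H39Cl3O6

Assume 100 g: 51.07 g C, 7.96 g H, 21.53 g Cl, 19.44 g O.
C: 51.07 g ÷ 12.01 g/mol = 4.252 mol
H: 7.96 g ÷ 1.008 g/mol = 7.897 mol
Cl: 21.53 g ÷ 35.45 g/mol = 0.6073 mol
O: 19.44 g ÷ 16.00 g/mol = 1.215 mol
Ratios (÷ 0.6073): C 7.002, H 13.002, Cl 1.000, O 2.001
≈ 7:13:1:2 → C7H13ClO2
Empirical-formula mass = 164.62 g/mol
n = 500 / 164.62 = 3.04 ≈ 3
Molecular formula = (C7H13ClO2)×3 = C21H39Cl3O6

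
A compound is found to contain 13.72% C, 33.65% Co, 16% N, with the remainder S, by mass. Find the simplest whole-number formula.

Assume 100 g: 13.72 g C, 33.65 g Co, 16 g N, 36.63 g S.
C: 13.72 g ÷ 12.01 g/mol = 1.142 mol
Co: 33.65 g ÷ 58.93 g/mol = 0.571 mol
N: 16 g ÷ 14.01 g/mol = 1.142 mol
S: 36.63 g ÷ 32.07 g/mol = 1.142 mol
Divide by the smallest (0.571 mol Co): C 2.001, Co 1.000, N 2.000, S 2.000
≈ 2:1:2:2 → C2CoN2S2

C2CoN2S2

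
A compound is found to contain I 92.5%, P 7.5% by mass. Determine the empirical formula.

I3P

Assume 100 g: 92.5 g I, 7.5 g P.
I: 92.5 g ÷ 126.90 g/mol = 0.7289 mol
P: 7.5 g ÷ 30.97 g/mol = 0.2422 mol
Divide by the smallest (0.2422 mol P): I 3.010, P 1.000
≈ 3:1 → I3P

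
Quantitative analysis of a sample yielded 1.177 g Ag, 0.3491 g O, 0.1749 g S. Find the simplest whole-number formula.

Ag2O4S

Ag: 1.177 g ÷ 107.87 g/mol = 0.01091 mol
O: 0.3491 g ÷ 16.00 g/mol = 0.02182 mol
S: 0.1749 g ÷ 32.07 g/mol = 0.005454 mol
Divide by the smallest (0.005454 mol S): Ag 2.001, O 4.001, S 1.000
→ Ag2O4S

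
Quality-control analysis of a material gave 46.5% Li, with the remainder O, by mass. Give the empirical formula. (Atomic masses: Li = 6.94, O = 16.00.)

Li2O

Assume 100 g: 46.5 g Li, 53.5 g O.
Moles — Li: 46.5 / 6.94 = 6.7 mol; O: 53.5 / 16.00 = 3.344 mol
Divide by the smallest (3.344 mol O): Li 2.004, O 1.000
Ratio ≈ 2:1, so the empirical formula is Li2O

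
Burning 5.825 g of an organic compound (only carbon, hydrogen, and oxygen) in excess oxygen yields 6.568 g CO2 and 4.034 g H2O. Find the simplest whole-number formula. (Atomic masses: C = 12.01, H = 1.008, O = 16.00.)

C2H6O3

mol C = 6.568 / 44.01 = 0.1492; mass C = 0.1492 × 12.01 = 1.792 g
mol H = 2 × (4.034 / 18.02) = 0.4477; mass H = 0.4477 × 1.008 = 0.4513 g
mass O = 5.825 − (2.244) = 3.581 g → mol O = 0.2238
Divide by the smallest (0.1492 mol C): C 1.000, H 3.000, O 1.500
Scaling by 2: C 2.00, H 6.00, O 3.00 → C2H6O3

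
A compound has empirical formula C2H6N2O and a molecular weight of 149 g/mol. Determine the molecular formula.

Empirical-formula mass = 74.09 g/mol
n = 149 / 74.09 = 2.01 ≈ 2
Molecular formula = (C2H6N2O)2 = C4H12N4O2

C4H12N4O2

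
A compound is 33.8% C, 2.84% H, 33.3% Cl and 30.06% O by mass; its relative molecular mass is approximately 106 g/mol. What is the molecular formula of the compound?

C3H3ClO2

Assume 100 g: 33.8 g C, 2.84 g H, 33.3 g Cl, 30.06 g O.
n(C) = 33.8/12.01 = 2.814, n(H) = 2.84/1.008 = 2.817, n(Cl) = 33.3/35.45 = 0.9394, n(O) = 30.06/16.00 = 1.879
Divide by the smallest (0.9394 mol Cl): C 2.996, H 2.999, Cl 1.000, O 2.000
Ratio ≈ 3:3:1:2, so the empirical formula is C3H3ClO2
Empirical-formula mass = 106.50 g/mol
n = 106 / 106.50 = 1.00 ≈ 1
Molecular formula = empirical formula = C3H3ClO2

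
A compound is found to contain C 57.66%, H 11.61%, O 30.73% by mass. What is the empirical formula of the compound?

C5H12O2

Assume 100 g: 57.66 g C, 11.61 g H, 30.73 g O.
n(C) = 57.66/12.01 = 4.801, n(H) = 11.61/1.008 = 11.52, n(O) = 30.73/16.00 = 1.921
Divide by the smallest (1.921 mol O): C 2.500, H 5.997, O 1.000
Scaling by 2: C 5.00, H 11.99, O 2.00 → C5H12O2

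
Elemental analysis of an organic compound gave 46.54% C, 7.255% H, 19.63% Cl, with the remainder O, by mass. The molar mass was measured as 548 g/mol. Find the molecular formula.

Assume 100 g: 46.54 g C, 7.255 g H, 19.63 g Cl, 26.575 g O.
C: 46.54 g ÷ 12.01 g/mol = 3.875 mol
H: 7.255 g ÷ 1.008 g/mol = 7.197 mol
Cl: 19.63 g ÷ 35.45 g/mol = 0.5537 mol
O: 26.575 g ÷ 16.00 g/mol = 1.661 mol
Ratios (÷ 0.5537): C 6.998, H 12.998, Cl 1.000, O 3.000
→ C7H13ClO3
Empirical-formula mass = 180.62 g/mol
n = 548 / 180.62 = 3.03 ≈ 3
Molecular formula = (C7H13ClO3)×3 = C21H39Cl3O9

C21H39Cl3O9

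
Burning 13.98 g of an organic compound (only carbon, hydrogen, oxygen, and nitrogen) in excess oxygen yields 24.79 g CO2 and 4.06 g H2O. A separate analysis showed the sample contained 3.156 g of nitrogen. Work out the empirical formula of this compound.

mol C = 24.79 / 44.01 = 0.5633; mass C = 0.5633 × 12.01 = 6.765 g
mol H = 2 × (4.06 / 18.02) = 0.4506; mass H = 0.4506 × 1.008 = 0.4542 g
mol N = 3.156 / 14.01 = 0.2253
mass O = 13.98 − (10.38) = 3.605 g → mol O = 0.2253
Smallest is N at 0.2253 mol; normalising gives C 2.500, H 2.000, N 1.000, O 1.000
Scaling by 2: C 5.00, H 4.00, N 2.00, O 2.00 → C5H4N2O2

C5H4N2O2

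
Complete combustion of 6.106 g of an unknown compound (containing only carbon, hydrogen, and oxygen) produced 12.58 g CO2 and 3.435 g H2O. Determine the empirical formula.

C6H8O3

mol C = 12.58 / 44.01 = 0.2858; mass C = 0.2858 × 12.01 = 3.433 g
mol H = 2 × (3.435 / 18.02) = 0.3812; mass H = 0.3812 × 1.008 = 0.3843 g
mass O = 6.106 − (3.817) = 2.289 g → mol O = 0.1430
Ratios (÷ 0.143): C 1.998, H 2.665, O 1.000
×3: C 5.99, H 8.00, O 3.00 → C6H8O3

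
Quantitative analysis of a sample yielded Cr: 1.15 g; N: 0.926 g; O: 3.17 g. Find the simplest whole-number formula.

CrN3O9

n(Cr) = 1.15/52.00 = 0.02212, n(N) = 0.926/14.01 = 0.0661, n(O) = 3.17/16.00 = 0.1981
Smallest is Cr at 0.02212 mol; normalising gives Cr 1.000, N 2.989, O 8.959
Ratio ≈ 1:3:9, so the empirical formula is CrN3O9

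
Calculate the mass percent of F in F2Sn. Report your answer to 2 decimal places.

24.25%

Molar mass = 2(19.00) + 1(118.71) = 156.710 g/mol
Mass of F per mole = 2 × 19.00 = 38.000 g
% F = 38.000 / 156.710 × 100 = 24.25%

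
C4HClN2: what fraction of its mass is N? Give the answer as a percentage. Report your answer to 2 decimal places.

24.90%

Molar mass = 4(12.01) + 1(1.008) + 1(35.45) + 2(14.01) = 112.518 g/mol
Mass of N per mole = 2 × 14.01 = 28.020 g
% N = 28.020 / 112.518 × 100 = 24.90%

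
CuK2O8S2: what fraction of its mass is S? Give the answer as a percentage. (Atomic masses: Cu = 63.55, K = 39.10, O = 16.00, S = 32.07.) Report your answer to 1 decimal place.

19.2%

Molar mass = 1(63.55) + 2(39.10) + 8(16.00) + 2(32.07) = 333.890 g/mol
Mass of S per mole = 2 × 32.07 = 64.140 g
% S = 64.140 / 333.890 × 100 = 19.2%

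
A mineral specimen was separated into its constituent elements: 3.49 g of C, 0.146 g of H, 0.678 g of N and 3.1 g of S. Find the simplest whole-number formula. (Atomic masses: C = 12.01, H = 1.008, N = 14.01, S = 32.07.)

C6H3NS2

C: 3.49 g ÷ 12.01 g/mol = 0.2906 mol
H: 0.146 g ÷ 1.008 g/mol = 0.1448 mol
N: 0.678 g ÷ 14.01 g/mol = 0.04839 mol
S: 3.1 g ÷ 32.07 g/mol = 0.09666 mol
Ratios (÷ 0.04839): C 6.005, H 2.993, N 1.000, S 1.997
≈ 6:3:1:2 → C6H3NS2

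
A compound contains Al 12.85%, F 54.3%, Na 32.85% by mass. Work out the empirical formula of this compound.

AlF6Na3

Assume 100 g: 12.85 g Al, 54.3 g F, 32.85 g Na.
Moles — Al: 12.85 / 26.98 = 0.4763 mol; F: 54.3 / 19.00 = 2.858 mol; Na: 32.85 / 22.99 = 1.429 mol
Divide by the smallest (0.4763 mol Al): Al 1.000, F 6.000, Na 3.000
Ratio ≈ 1:6:3, so the empirical formula is AlF6Na3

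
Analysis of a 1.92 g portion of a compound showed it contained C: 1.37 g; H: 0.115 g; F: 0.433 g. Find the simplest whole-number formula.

C5H5F

C: 1.37 g ÷ 12.01 g/mol = 0.1141 mol
H: 0.115 g ÷ 1.008 g/mol = 0.1141 mol
F: 0.433 g ÷ 19.00 g/mol = 0.02279 mol
Divide by the smallest (0.02279 mol F): C 5.005, H 5.006, F 1.000
→ C5H5F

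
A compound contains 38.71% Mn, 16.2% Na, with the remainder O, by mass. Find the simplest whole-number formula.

Assume 100 g: 38.71 g Mn, 16.2 g Na, 45.09 g O.
Moles — Mn: 38.71 / 54.94 = 0.7046 mol; Na: 16.2 / 22.99 = 0.7047 mol; O: 45.09 / 16.00 = 2.818 mol
Ratios (÷ 0.7046): Mn 1.000, Na 1.000, O 4.000
Ratio ≈ 1:1:4, so the empirical formula is MnNaO4

MnNaO4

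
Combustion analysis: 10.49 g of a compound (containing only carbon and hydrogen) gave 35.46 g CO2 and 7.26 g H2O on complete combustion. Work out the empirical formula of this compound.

mol C = 35.46 / 44.01 = 0.8057; mass C = 0.8057 × 12.01 = 9.677 g
mol H = 2 × (7.26 / 18.02) = 0.8058; mass H = 0.8058 × 1.008 = 0.8122 g
Divide by the smallest (0.8057 mol C): C 1.000, H 1.000
Ratio ≈ 1:1, so the empirical formula is CH

CH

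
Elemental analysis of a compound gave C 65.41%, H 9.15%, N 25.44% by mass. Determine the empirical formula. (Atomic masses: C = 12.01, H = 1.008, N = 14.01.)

C3H5N

Assume 100 g: 65.41 g C, 9.15 g H, 25.44 g N.
C: 65.41 g ÷ 12.01 g/mol = 5.446 mol
H: 9.15 g ÷ 1.008 g/mol = 9.077 mol
N: 25.44 g ÷ 14.01 g/mol = 1.816 mol
Divide by the smallest (1.816 mol N): C 2.999, H 4.999, N 1.000
Ratio ≈ 3:5:1, so the empirical formula is C3H5N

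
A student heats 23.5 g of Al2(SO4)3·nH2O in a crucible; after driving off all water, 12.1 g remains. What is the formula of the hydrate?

Al2(SO4)3·18H2O

Mass of water lost = 23.5 − 12.1 = 11.4 g → 11.4 / 18.02 = 0.6326 mol H2O
Molar mass of Al2(SO4)3 = 342.17 g/mol → mol Al2(SO4)3 = 12.1 / 342.17 = 0.03536
n = 0.6326 / 0.03536 = 17.89 ≈ 18 → Al2(SO4)3·18H2O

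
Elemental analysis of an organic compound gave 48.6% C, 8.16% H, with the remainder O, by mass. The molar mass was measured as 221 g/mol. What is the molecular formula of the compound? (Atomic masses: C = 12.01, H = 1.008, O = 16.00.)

C9H18O6

Assume 100 g: 48.6 g C, 8.16 g H, 43.24 g O.
n(C) = 48.6/12.01 = 4.047, n(H) = 8.16/1.008 = 8.095, n(O) = 43.24/16.00 = 2.703
Ratios (÷ 2.703): C 1.497, H 2.995, O 1.000
×2: C 2.99, H 5.99, O 2.00 → C3H6O2
Empirical-formula mass = 74.08 g/mol
n = 221 / 74.08 = 2.98 ≈ 3
Molecular formula = (C3H6O2)×3 = C9H18O6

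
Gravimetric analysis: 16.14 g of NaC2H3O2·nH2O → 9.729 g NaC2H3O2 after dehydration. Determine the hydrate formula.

NaC2H3O2·3H2O

Mass of water lost = 16.14 − 9.729 = 6.411 g → 6.411 / 18.02 = 0.3558 mol H2O
Molar mass of NaC2H3O2 = 82.03 g/mol → mol NaC2H3O2 = 9.729 / 82.03 = 0.1186
n = 0.3558 / 0.1186 = 3.00 ≈ 3 → NaC2H3O2·3H2O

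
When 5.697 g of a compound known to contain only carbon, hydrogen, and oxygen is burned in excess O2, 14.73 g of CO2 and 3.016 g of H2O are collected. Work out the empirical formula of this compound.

mol C = 14.73 / 44.01 = 0.3347; mass C = 0.3347 × 12.01 = 4.020 g
mol H = 2 × (3.016 / 18.02) = 0.3347; mass H = 0.3347 × 1.008 = 0.3374 g
mass O = 5.697 − (4.357) = 1.340 g → mol O = 0.08374
Ratios (÷ 0.08374): C 3.997, H 3.997, O 1.000
→ C4H4O

C4H4O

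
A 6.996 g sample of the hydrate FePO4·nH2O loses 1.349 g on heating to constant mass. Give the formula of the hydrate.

FePO4·2H2O

Mass of anhydrous FePO4 = 6.996 − 1.349 = 5.647 g
mol H2O = 1.349 / 18.02 = 0.07486
Molar mass of FePO4 = 150.82 g/mol → mol FePO4 = 5.647 / 150.82 = 0.03744
n = 0.07486 / 0.03744 = 2.00 ≈ 2 → FePO4·2H2O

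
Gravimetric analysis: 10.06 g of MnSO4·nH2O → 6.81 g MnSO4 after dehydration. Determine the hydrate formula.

Mass of water lost = 10.06 − 6.81 = 3.25 g → 3.25 / 18.02 = 0.1804 mol H2O
Molar mass of MnSO4 = 151.01 g/mol → mol MnSO4 = 6.81 / 151.01 = 0.0451
n = 0.1804 / 0.0451 = 4.00 ≈ 4 → MnSO4·4H2O

MnSO4·4H2O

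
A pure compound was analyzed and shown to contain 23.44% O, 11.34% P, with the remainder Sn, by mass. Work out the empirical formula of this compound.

Assume 100 g: 23.44 g O, 11.34 g P, 65.22 g Sn.
n(O) = 23.44/16.00 = 1.465, n(P) = 11.34/30.97 = 0.3662, n(Sn) = 65.22/118.71 = 0.5494
Smallest is P at 0.3662 mol; normalising gives O 4.001, P 1.000, Sn 1.500
Multiply by 2: O 8.00, P 2.00, Sn 3.00 → O8P2Sn3

O8P2Sn3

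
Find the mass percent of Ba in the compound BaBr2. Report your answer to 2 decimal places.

Molar mass = 1(137.33) + 2(79.90) = 297.130 g/mol
Mass of Ba per mole = 1 × 137.33 = 137.330 g
% Ba = 137.330 / 297.130 × 100 = 46.22%

46.22%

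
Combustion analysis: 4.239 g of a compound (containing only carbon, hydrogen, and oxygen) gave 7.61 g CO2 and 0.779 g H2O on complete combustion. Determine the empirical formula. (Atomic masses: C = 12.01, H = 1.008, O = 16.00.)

mol C = 7.61 / 44.01 = 0.1729; mass C = 0.1729 × 12.01 = 2.077 g
mol H = 2 × (0.779 / 18.02) = 0.08646; mass H = 0.08646 × 1.008 = 0.08715 g
mass O = 4.239 − (2.164) = 2.075 g → mol O = 0.1297
Ratios (÷ 0.08646): C 2.000, H 1.000, O 1.500
Multiply by 2: C 4.00, H 2.00, O 3.00 → C4H2O3

C4H2O3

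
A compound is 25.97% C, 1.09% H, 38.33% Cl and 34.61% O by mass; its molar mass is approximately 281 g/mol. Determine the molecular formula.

Assume 100 g: 25.97 g C, 1.09 g H, 38.33 g Cl, 34.61 g O.
Moles — C: 25.97 / 12.01 = 2.162 mol; H: 1.09 / 1.008 = 1.081 mol; Cl: 38.33 / 35.45 = 1.081 mol; O: 34.61 / 16.00 = 2.163 mol
Ratios (÷ 1.081): C 2.000, H 1.000, Cl 1.000, O 2.001
→ C2HClO2
Empirical-formula mass = 92.48 g/mol
n = 281 / 92.48 = 3.04 ≈ 3
Molecular formula = (C2HClO2)×3 = C6H3Cl3O6

C6H3Cl3O6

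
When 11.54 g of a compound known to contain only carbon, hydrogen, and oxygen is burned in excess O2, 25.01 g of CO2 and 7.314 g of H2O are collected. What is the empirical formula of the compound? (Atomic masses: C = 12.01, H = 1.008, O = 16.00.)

C7H10O3

mol C = 25.01 / 44.01 = 0.5683; mass C = 0.5683 × 12.01 = 6.825 g
mol H = 2 × (7.314 / 18.02) = 0.8118; mass H = 0.8118 × 1.008 = 0.8183 g
mass O = 11.54 − (7.643) = 3.897 g → mol O = 0.2435
Divide by the smallest (0.2435 mol O): C 2.333, H 3.333, O 1.000
Scaling by 3: C 7.00, H 10.00, O 3.00 → C7H10O3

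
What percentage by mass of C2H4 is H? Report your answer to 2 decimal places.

Molar mass = 2(12.01) + 4(1.008) = 28.052 g/mol
Mass of H per mole = 4 × 1.008 = 4.032 g
% H = 4.032 / 28.052 × 100 = 14.37%

14.37%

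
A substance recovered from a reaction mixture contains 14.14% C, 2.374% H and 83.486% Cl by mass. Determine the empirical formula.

CH2Cl2

Assume 100 g: 14.14 g C, 2.374 g H, 83.486 g Cl.
Moles — C: 14.14 / 12.01 = 1.177 mol; H: 2.374 / 1.008 = 2.355 mol; Cl: 83.486 / 35.45 = 2.355 mol
Smallest is C at 1.177 mol; normalising gives C 1.000, H 2.000, Cl 2.000
≈ 1:2:2 → CH2Cl2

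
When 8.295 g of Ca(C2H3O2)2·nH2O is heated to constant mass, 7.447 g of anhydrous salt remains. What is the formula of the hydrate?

Ca(C2H3O2)2·H2O

Mass of water lost = 8.295 − 7.447 = 0.848 g → 0.848 / 18.02 = 0.04706 mol H2O
Molar mass of Ca(C2H3O2)2 = 158.17 g/mol → mol Ca(C2H3O2)2 = 7.447 / 158.17 = 0.04708
n = 0.04706 / 0.04708 = 1.00 ≈ 1 → Ca(C2H3O2)2·H2O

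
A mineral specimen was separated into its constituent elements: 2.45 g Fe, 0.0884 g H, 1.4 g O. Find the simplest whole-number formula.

Moles — Fe: 2.45 / 55.85 = 0.04387 mol; H: 0.0884 / 1.008 = 0.0877 mol; O: 1.4 / 16.00 = 0.0875 mol
Smallest is Fe at 0.04387 mol; normalising gives Fe 1.000, H 1.999, O 1.995
Ratio ≈ 1:2:2, so the empirical formula is FeH2O2

FeH2O2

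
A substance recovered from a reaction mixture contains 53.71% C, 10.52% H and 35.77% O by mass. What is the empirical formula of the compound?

Assume 100 g: 53.71 g C, 10.52 g H, 35.77 g O.
n(C) = 53.71/12.01 = 4.472, n(H) = 10.52/1.008 = 10.44, n(O) = 35.77/16.00 = 2.236
Divide by the smallest (2.236 mol O): C 2.000, H 4.668, O 1.000
Scaling by 3: C 6.00, H 14.00, O 3.00 → C6H14O3

C6H14O3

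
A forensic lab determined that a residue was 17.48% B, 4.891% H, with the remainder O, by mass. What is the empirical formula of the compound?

Assume 100 g: 17.48 g B, 4.891 g H, 77.629 g O.
n(B) = 17.48/10.81 = 1.617, n(H) = 4.891/1.008 = 4.852, n(O) = 77.629/16.00 = 4.852
Smallest is B at 1.617 mol; normalising gives B 1.000, H 3.001, O 3.000
→ BH3O3

BH3O3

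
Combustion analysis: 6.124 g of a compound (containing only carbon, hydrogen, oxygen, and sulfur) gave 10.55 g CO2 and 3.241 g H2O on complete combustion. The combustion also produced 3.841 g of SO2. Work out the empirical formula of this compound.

mol C = 10.55 / 44.01 = 0.2397; mass C = 0.2397 × 12.01 = 2.879 g
mol H = 2 × (3.241 / 18.02) = 0.3597; mass H = 0.3597 × 1.008 = 0.3626 g
mol S = 3.841 / 64.07 = 0.05995; mass S = 1.923 g
mass O = 6.124 − (5.164) = 0.9598 g → mol O = 0.05999
Ratios (÷ 0.05995): C 3.999, H 6.000, O 1.001, S 1.000
Ratio ≈ 4:6:1:1, so the empirical formula is C4H6OS

C4H6OS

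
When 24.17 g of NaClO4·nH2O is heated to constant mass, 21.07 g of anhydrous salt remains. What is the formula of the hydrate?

NaClO4·H2O

Mass of water lost = 24.17 − 21.07 = 3.1 g → 3.1 / 18.02 = 0.172 mol H2O
Molar mass of NaClO4 = 122.44 g/mol → mol NaClO4 = 21.07 / 122.44 = 0.1721
n = 0.172 / 0.1721 = 1.00 ≈ 1 → NaClO4·H2O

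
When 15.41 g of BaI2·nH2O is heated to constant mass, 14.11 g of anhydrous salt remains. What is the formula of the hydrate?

Mass of water lost = 15.41 − 14.11 = 1.3 g → 1.3 / 18.02 = 0.07214 mol H2O
Molar mass of BaI2 = 391.13 g/mol → mol BaI2 = 14.11 / 391.13 = 0.03607
n = 0.07214 / 0.03607 = 2.00 ≈ 2 → BaI2·2H2O

BaI2·2H2O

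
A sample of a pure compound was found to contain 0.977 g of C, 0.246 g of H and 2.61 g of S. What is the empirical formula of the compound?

n(C) = 0.977/12.01 = 0.08135, n(H) = 0.246/1.008 = 0.244, n(S) = 2.61/32.07 = 0.08138
Divide by the smallest (0.08135 mol C): C 1.000, H 3.000, S 1.000
≈ 1:3:1 → CH3S

CH3S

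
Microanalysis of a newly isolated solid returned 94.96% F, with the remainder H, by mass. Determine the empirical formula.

FH

Assume 100 g: 94.96 g F, 5.04 g H.
n(F) = 94.96/19.00 = 4.998, n(H) = 5.04/1.008 = 5
Divide by the smallest (4.998 mol F): F 1.000, H 1.000
Ratio ≈ 1:1, so the empirical formula is FH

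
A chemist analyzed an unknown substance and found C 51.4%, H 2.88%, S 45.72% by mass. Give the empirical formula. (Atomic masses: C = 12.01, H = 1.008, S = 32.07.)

Assume 100 g: 51.4 g C, 2.88 g H, 45.72 g S.
C: 51.4 g ÷ 12.01 g/mol = 4.28 mol
H: 2.88 g ÷ 1.008 g/mol = 2.857 mol
S: 45.72 g ÷ 32.07 g/mol = 1.426 mol
Ratios (÷ 1.426): C 3.002, H 2.004, S 1.000
→ C3H2S

C3H2S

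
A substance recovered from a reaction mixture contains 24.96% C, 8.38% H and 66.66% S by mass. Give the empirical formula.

CH4S

Assume 100 g: 24.96 g C, 8.38 g H, 66.66 g S.
Moles — C: 24.96 / 12.01 = 2.078 mol; H: 8.38 / 1.008 = 8.313 mol; S: 66.66 / 32.07 = 2.079 mol
Smallest is C at 2.078 mol; normalising gives C 1.000, H 4.000, S 1.000
Ratio ≈ 1:4:1, so the empirical formula is CH4S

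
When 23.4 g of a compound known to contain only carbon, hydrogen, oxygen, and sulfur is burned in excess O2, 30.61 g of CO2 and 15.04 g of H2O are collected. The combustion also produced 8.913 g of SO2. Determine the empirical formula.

mol C = 30.61 / 44.01 = 0.6955; mass C = 0.6955 × 12.01 = 8.353 g
mol H = 2 × (15.04 / 18.02) = 1.669; mass H = 1.669 × 1.008 = 1.683 g
mol S = 8.913 / 64.07 = 0.1391; mass S = 4.461 g
mass O = 23.4 − (14.50) = 8.903 g → mol O = 0.5564
Ratios (÷ 0.1391): C 5.000, H 11.999, O 4.000, S 1.000
Ratio ≈ 5:12:4:1, so the empirical formula is C5H12O4S

C5H12O4S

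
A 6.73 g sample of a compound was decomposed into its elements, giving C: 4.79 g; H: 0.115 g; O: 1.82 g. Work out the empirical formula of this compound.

C7H2O2

C: 4.79 g ÷ 12.01 g/mol = 0.3988 mol
H: 0.115 g ÷ 1.008 g/mol = 0.1141 mol
O: 1.82 g ÷ 16.00 g/mol = 0.1138 mol
Divide by the smallest (0.1138 mol O): C 3.506, H 1.003, O 1.000
×2: C 7.01, H 2.01, O 2.00 → C7H2O2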